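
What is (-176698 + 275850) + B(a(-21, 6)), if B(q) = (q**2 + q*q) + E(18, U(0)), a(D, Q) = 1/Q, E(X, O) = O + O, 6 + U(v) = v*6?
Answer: 1784521/18 ≈ 99140.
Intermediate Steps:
U(v) = -6 + 6*v (U(v) = -6 + v*6 = -6 + 6*v)
E(X, O) = 2*O
B(q) = -12 + 2*q**2 (B(q) = (q**2 + q*q) + 2*(-6 + 6*0) = (q**2 + q**2) + 2*(-6 + 0) = 2*q**2 + 2*(-6) = 2*q**2 - 12 = -12 + 2*q**2)
(-176698 + 275850) + B(a(-21, 6)) = (-176698 + 275850) + (-12 + 2*(1/6)**2) = 99152 + (-12 + 2*(1/6)**2) = 99152 + (-12 + 2*(1/36)) = 99152 + (-12 + 1/18) = 99152 - 215/18 = 1784521/18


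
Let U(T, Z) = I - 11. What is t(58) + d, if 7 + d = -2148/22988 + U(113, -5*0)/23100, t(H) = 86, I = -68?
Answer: 1496405941/18965100 ≈ 78.903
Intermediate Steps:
U(T, Z) = -79 (U(T, Z) = -68 - 11 = -79)
d = -134592659/18965100 (d = -7 + (-2148/22988 - 79/23100) = -7 + (-2148*1/22988 - 79*1/23100) = -7 + (-537/5747 - 79/23100) = -7 - 1836959/18965100 = -134592659/18965100 ≈ -7.0969)
t(58) + d = 86 - 134592659/18965100 = 1496405941/18965100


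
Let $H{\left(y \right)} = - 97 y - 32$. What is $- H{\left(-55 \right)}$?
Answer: $-5303$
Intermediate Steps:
$H{\left(y \right)} = -32 - 97 y$
$- H{\left(-55 \right)} = - (-32 - -5335) = - (-32 + 5335) = \left(-1\right) 5303 = -5303$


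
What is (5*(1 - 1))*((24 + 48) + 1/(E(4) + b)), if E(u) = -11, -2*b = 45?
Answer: 0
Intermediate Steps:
b = -45/2 (b = -½*45 = -45/2 ≈ -22.500)
(5*(1 - 1))*((24 + 48) + 1/(E(4) + b)) = (5*(1 - 1))*((24 + 48) + 1/(-11 - 45/2)) = (5*0)*(72 + 1/(-67/2)) = 0*(72 - 2/67) = 0*(4822/67) = 0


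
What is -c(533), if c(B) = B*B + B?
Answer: -284622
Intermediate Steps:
c(B) = B + B² (c(B) = B² + B = B + B²)
-c(533) = -533*(1 + 533) = -533*534 = -1*284622 = -284622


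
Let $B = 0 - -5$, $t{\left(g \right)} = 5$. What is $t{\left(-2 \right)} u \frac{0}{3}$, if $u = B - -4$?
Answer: $0$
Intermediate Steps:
$B = 5$ ($B = 0 + 5 = 5$)
$u = 9$ ($u = 5 - -4 = 5 + 4 = 9$)
$t{\left(-2 \right)} u \frac{0}{3} = 5 \cdot 9 \cdot \frac{0}{3} = 45 \cdot 0 \cdot \frac{1}{3} = 45 \cdot 0 = 0$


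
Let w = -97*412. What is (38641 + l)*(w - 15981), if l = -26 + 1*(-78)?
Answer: -2155952465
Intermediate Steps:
w = -39964
l = -104 (l = -26 - 78 = -104)
(38641 + l)*(w - 15981) = (38641 - 104)*(-39964 - 15981) = 38537*(-55945) = -2155952465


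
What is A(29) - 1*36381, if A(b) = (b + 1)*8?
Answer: -36141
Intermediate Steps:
A(b) = 8 + 8*b (A(b) = (1 + b)*8 = 8 + 8*b)
A(29) - 1*36381 = (8 + 8*29) - 1*36381 = (8 + 232) - 36381 = 240 - 36381 = -36141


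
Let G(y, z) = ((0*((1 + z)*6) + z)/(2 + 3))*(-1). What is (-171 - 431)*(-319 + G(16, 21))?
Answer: 972832/5 ≈ 1.9457e+5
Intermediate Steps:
G(y, z) = -z/5 (G(y, z) = ((0*(6 + 6*z) + z)/5)*(-1) = ((0 + z)/5)*(-1) = (z/5)*(-1) = -z/5)
(-171 - 431)*(-319 + G(16, 21)) = (-171 - 431)*(-319 - 1/5*21) = -602*(-319 - 21/5) = -602*(-1616/5) = 972832/5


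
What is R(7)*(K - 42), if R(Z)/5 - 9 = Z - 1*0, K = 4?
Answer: -3040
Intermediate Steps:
R(Z) = 45 + 5*Z (R(Z) = 45 + 5*(Z - 1*0) = 45 + 5*(Z + 0) = 45 + 5*Z)
R(7)*(K - 42) = (45 + 5*7)*(4 - 42) = (45 + 35)*(-38) = 80*(-38) = -3040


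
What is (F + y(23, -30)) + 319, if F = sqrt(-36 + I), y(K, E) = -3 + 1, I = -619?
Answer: 317 + I*sqrt(655) ≈ 317.0 + 25.593*I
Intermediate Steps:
y(K, E) = -2
F = I*sqrt(655) (F = sqrt(-36 - 619) = sqrt(-655) = I*sqrt(655) ≈ 25.593*I)
(F + y(23, -30)) + 319 = (I*sqrt(655) - 2) + 319 = (-2 + I*sqrt(655)) + 319 = 317 + I*sqrt(655)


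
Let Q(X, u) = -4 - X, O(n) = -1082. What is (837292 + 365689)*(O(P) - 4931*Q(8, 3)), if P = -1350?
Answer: 69881166290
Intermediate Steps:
(837292 + 365689)*(O(P) - 4931*Q(8, 3)) = (837292 + 365689)*(-1082 - 4931*(-4 - 1*8)) = 1202981*(-1082 - 4931*(-4 - 8)) = 1202981*(-1082 - 4931*(-12)) = 1202981*(-1082 + 59172) = 1202981*58090 = 69881166290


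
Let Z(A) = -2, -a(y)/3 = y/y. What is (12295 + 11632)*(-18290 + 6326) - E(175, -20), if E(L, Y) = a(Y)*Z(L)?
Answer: -286262634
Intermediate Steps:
a(y) = -3 (a(y) = -3*y/y = -3*1 = -3)
E(L, Y) = 6 (E(L, Y) = -3*(-2) = 6)
(12295 + 11632)*(-18290 + 6326) - E(175, -20) = (12295 + 11632)*(-18290 + 6326) - 1*6 = 23927*(-11964) - 6 = -286262628 - 6 = -286262634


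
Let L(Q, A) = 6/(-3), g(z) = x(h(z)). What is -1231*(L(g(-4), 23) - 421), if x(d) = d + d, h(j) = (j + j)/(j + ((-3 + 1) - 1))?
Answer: 520713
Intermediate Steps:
h(j) = 2*j/(-3 + j) (h(j) = (2*j)/(j + (-2 - 1)) = (2*j)/(j - 3) = (2*j)/(-3 + j) = 2*j/(-3 + j))
x(d) = 2*d
g(z) = 4*z/(-3 + z) (g(z) = 2*(2*z/(-3 + z)) = 4*z/(-3 + z))
L(Q, A) = -2 (L(Q, A) = 6*(-1/3) = -2)
-1231*(L(g(-4), 23) - 421) = -1231*(-2 - 421) = -1231*(-423) = 520713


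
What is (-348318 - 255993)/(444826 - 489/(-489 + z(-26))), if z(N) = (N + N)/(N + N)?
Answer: -294903768/217075577 ≈ -1.3585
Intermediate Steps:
z(N) = 1 (z(N) = (2*N)/((2*N)) = (2*N)*(1/(2*N)) = 1)
(-348318 - 255993)/(444826 - 489/(-489 + z(-26))) = (-348318 - 255993)/(444826 - 489/(-489 + 1)) = -604311/(444826 - 489/(-488)) = -604311/(444826 - 489*(-1/488)) = -604311/(444826 + 489/488) = -604311/217075577/488 = -604311*488/217075577 = -294903768/217075577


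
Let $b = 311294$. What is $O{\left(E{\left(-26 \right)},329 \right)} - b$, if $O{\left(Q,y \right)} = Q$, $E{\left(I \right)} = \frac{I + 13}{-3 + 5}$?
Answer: $- \frac{622601}{2} \approx -3.113 \cdot 10^{5}$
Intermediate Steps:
$E{\left(I \right)} = \frac{13}{2} + \frac{I}{2}$ ($E{\left(I \right)} = \frac{13 + I}{2} = \left(13 + I\right) \frac{1}{2} = \frac{13}{2} + \frac{I}{2}$)
$O{\left(E{\left(-26 \right)},329 \right)} - b = \left(\frac{13}{2} + \frac{1}{2} \left(-26\right)\right) - 311294 = \left(\frac{13}{2} - 13\right) - 311294 = - \frac{13}{2} - 311294 = - \frac{622601}{2}$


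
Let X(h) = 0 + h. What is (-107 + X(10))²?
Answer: 9409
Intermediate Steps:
X(h) = h
(-107 + X(10))² = (-107 + 10)² = (-97)² = 9409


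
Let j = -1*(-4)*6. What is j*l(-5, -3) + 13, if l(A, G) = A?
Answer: -107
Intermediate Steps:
j = 24 (j = 4*6 = 24)
j*l(-5, -3) + 13 = 24*(-5) + 13 = -120 + 13 = -107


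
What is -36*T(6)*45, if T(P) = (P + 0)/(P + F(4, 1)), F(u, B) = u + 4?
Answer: -4860/7 ≈ -694.29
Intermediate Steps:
F(u, B) = 4 + u
T(P) = P/(8 + P) (T(P) = (P + 0)/(P + (4 + 4)) = P/(P + 8) = P/(8 + P))
-36*T(6)*45 = -216/(8 + 6)*45 = -216/14*45 = -36*3/7*45 = -108/7*45 = -4860/7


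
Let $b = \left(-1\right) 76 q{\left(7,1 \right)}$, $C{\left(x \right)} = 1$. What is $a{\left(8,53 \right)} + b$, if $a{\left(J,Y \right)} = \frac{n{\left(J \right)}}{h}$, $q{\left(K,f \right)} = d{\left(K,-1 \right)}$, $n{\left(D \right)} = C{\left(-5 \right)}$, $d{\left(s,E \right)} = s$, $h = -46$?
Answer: $- \frac{24473}{46} \approx -532.02$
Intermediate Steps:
$n{\left(D \right)} = 1$
$q{\left(K,f \right)} = K$
$a{\left(J,Y \right)} = - \frac{1}{46}$ ($a{\left(J,Y \right)} = 1 \frac{1}{-46} = 1 \left(- \frac{1}{46}\right) = - \frac{1}{46}$)
$b = -532$ ($b = \left(-1\right) 76 \cdot 7 = \left(-76\right) 7 = -532$)
$a{\left(8,53 \right)} + b = - \frac{1}{46} - 532 = - \frac{24473}{46}$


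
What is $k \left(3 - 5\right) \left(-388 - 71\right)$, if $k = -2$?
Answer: $-1836$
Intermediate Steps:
$k \left(3 - 5\right) \left(-388 - 71\right) = - 2 \left(3 - 5\right) \left(-388 - 71\right) = \left(-2\right) \left(-2\right) \left(-459\right) = 4 \left(-459\right) = -1836$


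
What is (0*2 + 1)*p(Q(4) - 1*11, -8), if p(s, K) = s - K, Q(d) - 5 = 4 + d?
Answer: 10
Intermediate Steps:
Q(d) = 9 + d (Q(d) = 5 + (4 + d) = 9 + d)
(0*2 + 1)*p(Q(4) - 1*11, -8) = (0*2 + 1)*(((9 + 4) - 1*11) - 1*(-8)) = (0 + 1)*((13 - 11) + 8) = 1*(2 + 8) = 1*10 = 10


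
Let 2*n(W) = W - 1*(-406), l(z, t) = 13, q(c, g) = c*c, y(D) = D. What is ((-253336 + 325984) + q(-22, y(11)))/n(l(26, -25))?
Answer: 146264/419 ≈ 349.08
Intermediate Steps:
q(c, g) = c²
n(W) = 203 + W/2 (n(W) = (W - 1*(-406))/2 = (W + 406)/2 = (406 + W)/2 = 203 + W/2)
((-253336 + 325984) + q(-22, y(11)))/n(l(26, -25)) = ((-253336 + 325984) + (-22)²)/(203 + (½)*13) = (72648 + 484)/(203 + 13/2) = 73132/(419/2) = 73132*(2/419) = 146264/419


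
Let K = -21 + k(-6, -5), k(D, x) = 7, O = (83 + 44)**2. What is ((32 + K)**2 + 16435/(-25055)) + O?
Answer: 82442696/5011 ≈ 16452.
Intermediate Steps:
O = 16129 (O = 127**2 = 16129)
K = -14 (K = -21 + 7 = -14)
((32 + K)**2 + 16435/(-25055)) + O = ((32 - 14)**2 + 16435/(-25055)) + 16129 = (18**2 + 16435*(-1/25055)) + 16129 = (324 - 3287/5011) + 16129 = 1620277/5011 + 16129 = 82442696/5011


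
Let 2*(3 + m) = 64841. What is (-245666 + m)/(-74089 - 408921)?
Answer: 426497/966020 ≈ 0.44150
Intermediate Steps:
m = 64835/2 (m = -3 + (½)*64841 = -3 + 64841/2 = 64835/2 ≈ 32418.)
(-245666 + m)/(-74089 - 408921) = (-245666 + 64835/2)/(-74089 - 408921) = -426497/2/(-483010) = -426497/2*(-1/483010) = 426497/966020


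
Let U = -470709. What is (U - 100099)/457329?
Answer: -570808/457329 ≈ -1.2481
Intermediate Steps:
(U - 100099)/457329 = (-470709 - 100099)/457329 = -570808*1/457329 = -570808/457329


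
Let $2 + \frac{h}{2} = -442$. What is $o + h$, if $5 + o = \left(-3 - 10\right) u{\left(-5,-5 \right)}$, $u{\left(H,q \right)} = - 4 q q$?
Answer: $407$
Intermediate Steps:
$h = -888$ ($h = -4 + 2 \left(-442\right) = -4 - 884 = -888$)
$u{\left(H,q \right)} = - 4 q^{2}$
$o = 1295$ ($o = -5 + \left(-3 - 10\right) \left(- 4 \left(-5\right)^{2}\right) = -5 - 13 \left(\left(-4\right) 25\right) = -5 - -1300 = -5 + 1300 = 1295$)
$o + h = 1295 - 888 = 407$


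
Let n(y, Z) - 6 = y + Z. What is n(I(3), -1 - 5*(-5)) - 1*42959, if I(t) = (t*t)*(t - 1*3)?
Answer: -42929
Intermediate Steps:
I(t) = t²*(-3 + t) (I(t) = t²*(t - 3) = t²*(-3 + t))
n(y, Z) = 6 + Z + y (n(y, Z) = 6 + (y + Z) = 6 + (Z + y) = 6 + Z + y)
n(I(3), -1 - 5*(-5)) - 1*42959 = (6 + (-1 - 5*(-5)) + 3²*(-3 + 3)) - 1*42959 = (6 + (-1 + 25) + 9*0) - 42959 = (6 + 24 + 0) - 42959 = 30 - 42959 = -42929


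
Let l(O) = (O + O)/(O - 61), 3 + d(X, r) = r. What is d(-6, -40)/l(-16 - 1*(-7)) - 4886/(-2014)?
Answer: -1493548/9063 ≈ -164.80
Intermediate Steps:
d(X, r) = -3 + r
l(O) = 2*O/(-61 + O) (l(O) = (2*O)/(-61 + O) = 2*O/(-61 + O))
d(-6, -40)/l(-16 - 1*(-7)) - 4886/(-2014) = (-3 - 40)/((2*(-16 - 1*(-7))/(-61 + (-16 - 1*(-7))))) - 4886/(-2014) = -43*(-61 + (-16 + 7))/(2*(-16 + 7)) - 4886*(-1/2014) = -43/(2*(-9)/(-61 - 9)) + 2443/1007 = -43/(2*(-9)/(-70)) + 2443/1007 = -43/(2*(-9)*(-1/70)) + 2443/1007 = -43/9/35 + 2443/1007 = -43*35/9 + 2443/1007 = -1505/9 + 2443/1007 = -1493548/9063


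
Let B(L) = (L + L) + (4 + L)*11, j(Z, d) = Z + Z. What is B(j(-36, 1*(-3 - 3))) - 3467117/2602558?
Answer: -2324948853/2602558 ≈ -893.33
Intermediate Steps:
j(Z, d) = 2*Z
B(L) = 44 + 13*L (B(L) = 2*L + (44 + 11*L) = 44 + 13*L)
B(j(-36, 1*(-3 - 3))) - 3467117/2602558 = (44 + 13*(2*(-36))) - 3467117/2602558 = (44 + 13*(-72)) - 3467117/2602558 = (44 - 936) - 1*3467117/2602558 = -892 - 3467117/2602558 = -2324948853/2602558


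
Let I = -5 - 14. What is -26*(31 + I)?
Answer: -312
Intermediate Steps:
I = -19
-26*(31 + I) = -26*(31 - 19) = -26*12 = -312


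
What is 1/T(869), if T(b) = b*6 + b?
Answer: 1/6083 ≈ 0.00016439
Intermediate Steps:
T(b) = 7*b (T(b) = 6*b + b = 7*b)
1/T(869) = 1/(7*869) = 1/6083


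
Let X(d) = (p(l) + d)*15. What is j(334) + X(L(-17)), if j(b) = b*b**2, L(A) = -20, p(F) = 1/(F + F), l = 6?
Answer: 149037621/4 ≈ 3.7259e+7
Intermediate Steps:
p(F) = 1/(2*F)
j(b) = b**3
X(d) = 5/4 + 15*d (X(d) = ((1/2)/6 + d)*15 = ((1/2)*(1/6) + d)*15 = (1/12 + d)*15 = 5/4 + 15*d)
j(334) + X(L(-17)) = 334**3 + (5/4 + 15*(-20)) = 37259704 + (5/4 - 300) = 37259704 - 1195/4 = 149037621/4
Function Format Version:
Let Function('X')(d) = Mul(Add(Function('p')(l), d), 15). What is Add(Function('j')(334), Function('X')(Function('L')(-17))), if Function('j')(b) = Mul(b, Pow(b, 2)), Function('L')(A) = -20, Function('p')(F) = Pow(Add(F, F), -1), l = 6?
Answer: Rational(149037621, 4) ≈ 3.7259e+7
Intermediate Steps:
Function('p')(F) = Mul(Rational(1, 2), Pow(F, -1)) (Function('p')(F) = Pow(Mul(2, F), -1) = Mul(Rational(1, 2), Pow(F, -1)))
Function('j')(b) = Pow(b, 3)
Function('X')(d) = Add(Rational(5, 4), Mul(15, d)) (Function('X')(d) = Mul(Add(Mul(Rational(1, 2), Pow(6, -1)), d), 15) = Mul(Add(Mul(Rational(1, 2), Rational(1, 6)), d), 15) = Mul(Add(Rational(1, 12), d), 15) = Add(Rational(5, 4), Mul(15, d)))
Add(Function('j')(334), Function('X')(Function('L')(-17))) = Add(Pow(334, 3), Add(Rational(5, 4), Mul(15, -20))) = Add(37259704, Add(Rational(5, 4), -300)) = Add(37259704, Rational(-1195, 4)) = Rational(149037621, 4)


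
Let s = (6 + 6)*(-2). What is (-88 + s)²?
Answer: 12544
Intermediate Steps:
s = -24 (s = 12*(-2) = -24)
(-88 + s)² = (-88 - 24)² = (-112)² = 12544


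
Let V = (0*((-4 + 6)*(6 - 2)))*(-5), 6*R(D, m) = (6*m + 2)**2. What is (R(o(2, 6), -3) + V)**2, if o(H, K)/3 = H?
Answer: 16384/9 ≈ 1820.4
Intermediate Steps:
o(H, K) = 3*H
R(D, m) = (2 + 6*m)**2/6 (R(D, m) = (6*m + 2)**2/6 = (2 + 6*m)**2/6)
V = 0 (V = (0*(2*4))*(-5) = (0*8)*(-5) = 0*(-5) = 0)
(R(o(2, 6), -3) + V)**2 = (2*(1 + 3*(-3))**2/3 + 0)**2 = (2*(1 - 9)**2/3 + 0)**2 = ((2/3)*(-8)**2 + 0)**2 = ((2/3)*64 + 0)**2 = (128/3 + 0)**2 = (128/3)**2 = 16384/9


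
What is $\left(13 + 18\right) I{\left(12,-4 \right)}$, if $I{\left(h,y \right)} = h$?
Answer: $372$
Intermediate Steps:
$\left(13 + 18\right) I{\left(12,-4 \right)} = \left(13 + 18\right) 12 = 31 \cdot 12 = 372$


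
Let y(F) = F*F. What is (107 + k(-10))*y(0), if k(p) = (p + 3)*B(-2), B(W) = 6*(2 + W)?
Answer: 0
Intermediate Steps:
B(W) = 12 + 6*W
k(p) = 0 (k(p) = (p + 3)*(12 + 6*(-2)) = (3 + p)*(12 - 12) = (3 + p)*0 = 0)
y(F) = F²
(107 + k(-10))*y(0) = (107 + 0)*0² = 107*0 = 0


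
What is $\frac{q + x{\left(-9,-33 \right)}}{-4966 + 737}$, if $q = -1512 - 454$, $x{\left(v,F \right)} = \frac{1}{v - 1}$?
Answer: $\frac{19661}{42290} \approx 0.46491$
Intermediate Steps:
$x{\left(v,F \right)} = \frac{1}{-1 + v}$
$q = -1966$
$\frac{q + x{\left(-9,-33 \right)}}{-4966 + 737} = \frac{-1966 + \frac{1}{-1 - 9}}{-4966 + 737} = \frac{-1966 + \frac{1}{-10}}{-4229} = \left(-1966 - \frac{1}{10}\right) \left(- \frac{1}{4229}\right) = \left(- \frac{19661}{10}\right) \left(- \frac{1}{4229}\right) = \frac{19661}{42290}$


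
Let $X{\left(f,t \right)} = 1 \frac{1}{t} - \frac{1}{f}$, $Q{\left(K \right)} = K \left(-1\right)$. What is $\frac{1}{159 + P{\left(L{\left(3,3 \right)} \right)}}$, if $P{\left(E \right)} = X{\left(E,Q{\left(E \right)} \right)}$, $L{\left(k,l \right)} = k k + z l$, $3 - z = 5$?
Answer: $\frac{3}{475} \approx 0.0063158$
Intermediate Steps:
$z = -2$ ($z = 3 - 5 = -2$)
$Q{\left(K \right)} = - K$
$L{\left(k,l \right)} = k^{2} - 2 l$ ($L{\left(k,l \right)} = k k - 2 l = k^{2} - 2 l$)
$X{\left(f,t \right)} = \frac{1}{t} - \frac{1}{f}$
$P{\left(E \right)} = - \frac{2}{E}$ ($P{\left(E \right)} = \frac{E - - E}{E \left(- E\right)} = \frac{- \frac{1}{E} \left(E + E\right)}{E} = \frac{- \frac{1}{E} 2 E}{E} = - \frac{2}{E}$)
$\frac{1}{159 + P{\left(L{\left(3,3 \right)} \right)}} = \frac{1}{159 - \frac{2}{3^{2} - 6}} = \frac{1}{159 - \frac{2}{9 - 6}} = \frac{1}{159 - \frac{2}{3}} = \frac{1}{\frac{475}{3}} = \frac{3}{475}$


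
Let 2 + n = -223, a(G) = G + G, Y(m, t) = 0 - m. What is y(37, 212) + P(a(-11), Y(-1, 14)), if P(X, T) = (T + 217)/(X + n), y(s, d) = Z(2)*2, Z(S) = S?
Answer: 770/247 ≈ 3.1174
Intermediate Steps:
Y(m, t) = -m
a(G) = 2*G
y(s, d) = 4 (y(s, d) = 2*2 = 4)
n = -225 (n = -2 - 223 = -225)
P(X, T) = (217 + T)/(-225 + X) (P(X, T) = (T + 217)/(X - 225) = (217 + T)/(-225 + X))
y(37, 212) + P(a(-11), Y(-1, 14)) = 4 + (217 - 1*(-1))/(-225 + 2*(-11)) = 4 + (217 + 1)/(-225 - 22) = 4 + 218/(-247) = 4 - 1/247*218 = 4 - 218/247 = 770/247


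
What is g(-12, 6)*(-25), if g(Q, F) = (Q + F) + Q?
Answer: 450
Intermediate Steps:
g(Q, F) = F + 2*Q (g(Q, F) = (F + Q) + Q = F + 2*Q)
g(-12, 6)*(-25) = (6 + 2*(-12))*(-25) = (6 - 24)*(-25) = -18*(-25) = 450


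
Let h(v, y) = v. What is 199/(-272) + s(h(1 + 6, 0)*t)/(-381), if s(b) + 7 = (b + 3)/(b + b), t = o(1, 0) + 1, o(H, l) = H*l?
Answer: -518765/725424 ≈ -0.71512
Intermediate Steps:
t = 1 (t = 1*0 + 1 = 0 + 1 = 1)
s(b) = -7 + (3 + b)/(2*b) (s(b) = -7 + (b + 3)/(b + b) = -7 + (3 + b)/((2*b)) = -7 + (3 + b)*(1/(2*b)) = -7 + (3 + b)/(2*b))
199/(-272) + s(h(1 + 6, 0)*t)/(-381) = 199/(-272) + ((3 - 13*(1 + 6))/(2*(((1 + 6)*1))))/(-381) = 199*(-1/272) + ((3 - 91)/(2*((7*1))))*(-1/381) = -199/272 + ((½)*(3 - 13*7)/7)*(-1/381) = -199/272 + ((½)*(⅐)*(3 - 91))*(-1/381) = -199/272 + ((½)*(⅐)*(-88))*(-1/381) = -199/272 - 44/7*(-1/381) = -199/272 + 44/2667 = -518765/725424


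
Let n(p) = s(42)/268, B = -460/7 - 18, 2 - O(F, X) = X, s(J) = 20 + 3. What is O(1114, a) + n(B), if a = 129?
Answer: -34013/268 ≈ -126.91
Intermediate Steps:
s(J) = 23
O(F, X) = 2 - X
B = -586/7 (B = -460/7 - 18 = -586/7 ≈ -83.714)
n(p) = 23/268
O(1114, a) + n(B) = (2 - 1*129) + 23/268 = (2 - 129) + 23/268 = -127 + 23/268 = -34013/268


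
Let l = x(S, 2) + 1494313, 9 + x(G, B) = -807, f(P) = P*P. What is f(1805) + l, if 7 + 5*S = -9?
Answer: 4751522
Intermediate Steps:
f(P) = P**2
S = -16/5 (S = -7/5 + (1/5)*(-9) = -7/5 - 9/5 = -16/5 ≈ -3.2000)
x(G, B) = -816 (x(G, B) = -9 - 807 = -816)
l = 1493497 (l = -816 + 1494313 = 1493497)
f(1805) + l = 1805**2 + 1493497 = 3258025 + 1493497 = 4751522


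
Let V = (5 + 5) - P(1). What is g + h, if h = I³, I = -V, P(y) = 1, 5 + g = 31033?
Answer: 30299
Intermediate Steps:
g = 31028 (g = -5 + 31033 = 31028)
V = 9 (V = (5 + 5) - 1*1 = 10 - 1 = 9)
I = -9 (I = -1*9 = -9)
h = -729 (h = (-9)³ = -729)
g + h = 31028 - 729 = 30299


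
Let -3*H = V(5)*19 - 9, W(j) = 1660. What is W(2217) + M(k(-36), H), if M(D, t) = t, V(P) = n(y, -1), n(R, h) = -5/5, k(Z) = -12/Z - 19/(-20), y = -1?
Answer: 5008/3 ≈ 1669.3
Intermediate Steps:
k(Z) = 19/20 - 12/Z (k(Z) = -12/Z - 19*(-1/20) = -12/Z + 19/20 = 19/20 - 12/Z)
n(R, h) = -1 (n(R, h) = -5*1/5 = -1)
V(P) = -1
H = 28/3 (H = -(-1*19 - 9)/3 = -(-19 - 9)/3 = -1/3*(-28) = 28/3 ≈ 9.3333)
W(2217) + M(k(-36), H) = 1660 + 28/3 = 5008/3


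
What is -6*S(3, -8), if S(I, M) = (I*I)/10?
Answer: -27/5 ≈ -5.4000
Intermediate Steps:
S(I, M) = I²/10 (S(I, M) = I²*(⅒) = I²/10)
-6*S(3, -8) = -3*3²/5 = -3*9/5 = -6*9/10 = -27/5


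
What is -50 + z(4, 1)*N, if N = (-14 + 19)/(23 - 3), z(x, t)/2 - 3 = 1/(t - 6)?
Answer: -243/5 ≈ -48.600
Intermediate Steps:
z(x, t) = 6 + 2/(-6 + t) (z(x, t) = 6 + 2/(t - 6) = 6 + 2/(-6 + t))
N = ¼ (N = 5/20 = 5*(1/20) = ¼ ≈ 0.25000)
-50 + z(4, 1)*N = -50 + (2*(-17 + 3*1)/(-6 + 1))*(¼) = -50 + (2*(-17 + 3)/(-5))*(¼) = -50 + (2*(-⅕)*(-14))*(¼) = -50 + (28/5)*(¼) = -50 + 7/5 = -243/5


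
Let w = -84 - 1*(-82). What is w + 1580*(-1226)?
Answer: -1937082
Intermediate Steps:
w = -2 (w = -84 + 82 = -2)
w + 1580*(-1226) = -2 + 1580*(-1226) = -2 - 1937080 = -1937082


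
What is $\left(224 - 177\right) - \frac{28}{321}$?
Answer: $\frac{15059}{321} \approx 46.913$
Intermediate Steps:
$\left(224 - 177\right) - \frac{28}{321} = 47 - \frac{28}{321} = \frac{15059}{321}$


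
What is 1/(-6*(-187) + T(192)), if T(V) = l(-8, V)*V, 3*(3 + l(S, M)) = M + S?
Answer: 1/12322 ≈ 8.1156e-5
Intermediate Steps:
l(S, M) = -3 + M/3 + S/3 (l(S, M) = -3 + (M + S)/3 = -3 + (M/3 + S/3) = -3 + M/3 + S/3)
T(V) = V*(-17/3 + V/3) (T(V) = (-3 + V/3 + (1/3)*(-8))*V = (-3 + V/3 - 8/3)*V = (-17/3 + V/3)*V = V*(-17/3 + V/3))
1/(-6*(-187) + T(192)) = 1/(-6*(-187) + (1/3)*192*(-17 + 192)) = 1/(1122 + (1/3)*192*175) = 1/(1122 + 11200) = 1/12322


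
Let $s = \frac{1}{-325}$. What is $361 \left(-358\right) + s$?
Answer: $- \frac{42002351}{325} \approx -1.2924 \cdot 10^{5}$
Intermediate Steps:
$s = - \frac{1}{325} \approx -0.0030769$
$361 \left(-358\right) + s = 361 \left(-358\right) - \frac{1}{325} = -129238 - \frac{1}{325} = - \frac{42002351}{325}$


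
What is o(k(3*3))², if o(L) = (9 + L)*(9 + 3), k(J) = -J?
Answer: 0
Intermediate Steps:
o(L) = 108 + 12*L (o(L) = (9 + L)*12 = 108 + 12*L)
o(k(3*3))² = (108 + 12*(-3*3))² = (108 + 12*(-1*9))² = (108 + 12*(-9))² = (108 - 108)² = 0² = 0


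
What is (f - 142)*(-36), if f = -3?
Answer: 5220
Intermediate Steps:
(f - 142)*(-36) = (-3 - 142)*(-36) = -145*(-36) = 5220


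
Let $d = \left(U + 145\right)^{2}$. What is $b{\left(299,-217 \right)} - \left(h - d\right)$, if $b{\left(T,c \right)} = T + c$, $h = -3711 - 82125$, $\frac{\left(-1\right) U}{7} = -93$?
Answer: $719534$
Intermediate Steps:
$U = 651$ ($U = \left(-7\right) \left(-93\right) = 651$)
$h = -85836$
$d = 633616$ ($d = \left(651 + 145\right)^{2} = 796^{2} = 633616$)
$b{\left(299,-217 \right)} - \left(h - d\right) = \left(299 - 217\right) - \left(-85836 - 633616\right) = 82 - \left(-85836 - 633616\right) = 82 - -719452 = 82 + 719452 = 719534$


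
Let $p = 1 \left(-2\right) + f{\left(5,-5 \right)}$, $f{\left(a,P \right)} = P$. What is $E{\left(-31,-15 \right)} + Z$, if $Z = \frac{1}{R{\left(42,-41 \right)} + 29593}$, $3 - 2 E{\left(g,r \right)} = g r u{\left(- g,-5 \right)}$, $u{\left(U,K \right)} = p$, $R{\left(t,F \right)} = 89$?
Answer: $\frac{48351979}{29682} \approx 1629.0$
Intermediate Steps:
$p = -7$ ($p = 1 \left(-2\right) - 5 = -2 - 5 = -7$)
$u{\left(U,K \right)} = -7$
$E{\left(g,r \right)} = \frac{3}{2} + \frac{7 g r}{2}$ ($E{\left(g,r \right)} = \frac{3}{2} - \frac{g r \left(-7\right)}{2} = \frac{3}{2} - \frac{\left(-7\right) g r}{2} = \frac{3}{2} + \frac{7 g r}{2}$)
$Z = \frac{1}{29682}$ ($Z = \frac{1}{89 + 29593} = \frac{1}{29682} \approx 3.369 \cdot 10^{-5}$)
$E{\left(-31,-15 \right)} + Z = \left(\frac{3}{2} + \frac{7}{2} \left(-31\right) \left(-15\right)\right) + \frac{1}{29682} = \left(\frac{3}{2} + \frac{3255}{2}\right) + \frac{1}{29682} = 1629 + \frac{1}{29682} = \frac{48351979}{29682}$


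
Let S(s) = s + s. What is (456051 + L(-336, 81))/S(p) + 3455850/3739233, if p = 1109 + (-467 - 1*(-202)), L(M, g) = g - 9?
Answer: 570461216153/2103941768 ≈ 271.14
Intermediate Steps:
L(M, g) = -9 + g
p = 844 (p = 1109 + (-467 + 202) = 1109 - 265 = 844)
S(s) = 2*s
(456051 + L(-336, 81))/S(p) + 3455850/3739233 = (456051 + (-9 + 81))/((2*844)) + 3455850/3739233 = (456051 + 72)/1688 + 3455850*(1/3739233) = 456123*(1/1688) + 1151950/1246411 = 456123/1688 + 1151950/1246411 = 570461216153/2103941768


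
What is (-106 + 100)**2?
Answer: 36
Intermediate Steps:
(-106 + 100)**2 = (-6)**2 = 36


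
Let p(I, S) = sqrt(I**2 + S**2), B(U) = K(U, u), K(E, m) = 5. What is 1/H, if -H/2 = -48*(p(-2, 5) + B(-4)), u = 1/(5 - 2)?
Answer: -5/384 + sqrt(29)/384 ≈ 0.0010030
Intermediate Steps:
u = 1/3 ≈ 0.33333
B(U) = 5
H = 480 + 96*sqrt(29) (H = -(-96)*(sqrt((-2)**2 + 5**2) + 5) = -(-96)*(sqrt(4 + 25) + 5) = -(-96)*(sqrt(29) + 5) = -(-96)*(5 + sqrt(29)) = -2*(-240 - 48*sqrt(29)) = 480 + 96*sqrt(29) ≈ 996.98)
1/H = 1/(480 + 96*sqrt(29))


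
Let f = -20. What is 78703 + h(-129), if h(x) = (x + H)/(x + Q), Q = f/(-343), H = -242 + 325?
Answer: 3480813359/44227 ≈ 78703.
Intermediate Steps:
H = 83
Q = 20/343 (Q = -20/(-343) = -20*(-1/343) = 20/343 ≈ 0.058309)
h(x) = (83 + x)/(20/343 + x) (h(x) = (x + 83)/(x + 20/343) = (83 + x)/(20/343 + x))
78703 + h(-129) = 78703 + 343*(83 - 129)/(20 + 343*(-129)) = 78703 + 343*(-46)/(20 - 44247) = 78703 + 343*(-46)/(-44227) = 78703 + 343*(-1/44227)*(-46) = 78703 + 15778/44227 = 3480813359/44227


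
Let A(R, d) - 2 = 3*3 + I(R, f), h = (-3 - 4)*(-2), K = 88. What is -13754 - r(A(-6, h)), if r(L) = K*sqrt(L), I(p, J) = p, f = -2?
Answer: -13754 - 88*sqrt(5) ≈ -13951.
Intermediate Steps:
h = 14 (h = -7*(-2) = 14)
A(R, d) = 11 + R (A(R, d) = 2 + (3*3 + R) = 2 + (9 + R) = 11 + R)
r(L) = 88*sqrt(L)
-13754 - r(A(-6, h)) = -13754 - 88*sqrt(11 - 6) = -13754 - 88*sqrt(5)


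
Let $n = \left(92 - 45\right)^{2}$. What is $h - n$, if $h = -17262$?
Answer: $-19471$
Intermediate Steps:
$n = 2209$ ($n = 47^{2} = 2209$)
$h - n = -17262 - 2209 = -19471$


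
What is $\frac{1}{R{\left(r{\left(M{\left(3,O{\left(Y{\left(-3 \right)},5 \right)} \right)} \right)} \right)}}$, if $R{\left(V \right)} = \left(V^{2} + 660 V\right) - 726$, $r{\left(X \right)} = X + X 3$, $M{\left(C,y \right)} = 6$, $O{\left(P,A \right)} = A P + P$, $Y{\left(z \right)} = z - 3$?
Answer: $\frac{1}{15690} \approx 6.3735 \cdot 10^{-5}$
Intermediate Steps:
$Y{\left(z \right)} = -3 + z$ ($Y{\left(z \right)} = z - 3 = -3 + z$)
$O{\left(P,A \right)} = P + A P$
$r{\left(X \right)} = 4 X$ ($r{\left(X \right)} = X + 3 X = 4 X$)
$R{\left(V \right)} = -726 + V^{2} + 660 V$
$\frac{1}{R{\left(r{\left(M{\left(3,O{\left(Y{\left(-3 \right)},5 \right)} \right)} \right)} \right)}} = \frac{1}{-726 + \left(4 \cdot 6\right)^{2} + 660 \cdot 4 \cdot 6} = \frac{1}{-726 + 24^{2} + 660 \cdot 24} = \frac{1}{-726 + 576 + 15840} = \frac{1}{15690}$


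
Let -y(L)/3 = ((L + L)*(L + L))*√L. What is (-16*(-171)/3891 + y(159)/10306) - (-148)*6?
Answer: 1152648/1297 - 151686*√159/5153 ≈ 517.52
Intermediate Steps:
y(L) = -12*L^(5/2) (y(L) = -3*(L + L)*(L + L)*√L = -3*(2*L)*(2*L)*√L = -3*4*L²*√L = -12*L^(5/2))
(-16*(-171)/3891 + y(159)/10306) - (-148)*6 = (-16*(-171)/3891 - 303372*√159/10306) - (-148)*6 = (2736*(1/3891) - 303372*√159*(1/10306)) - 1*(-888) = (912/1297 - 303372*√159*(1/10306)) + 888 = (912/1297 - 151686*√159/5153) + 888 = 1152648/1297 - 151686*√159/5153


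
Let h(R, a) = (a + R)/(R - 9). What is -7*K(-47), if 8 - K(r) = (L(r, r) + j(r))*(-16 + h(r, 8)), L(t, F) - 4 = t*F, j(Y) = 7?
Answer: -475747/2 ≈ -2.3787e+5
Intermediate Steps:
h(R, a) = (R + a)/(-9 + R)
L(t, F) = 4 + F*t (L(t, F) = 4 + t*F = 4 + F*t)
K(r) = 8 - (-16 + (8 + r)/(-9 + r))*(11 + r²) (K(r) = 8 - ((4 + r*r) + 7)*(-16 + (r + 8)/(-9 + r)) = 8 - ((4 + r²) + 7)*(-16 + (8 + r)/(-9 + r)) = 8 - (11 + r²)*(-16 + (8 + r)/(-9 + r)) = 8 - (-16 + (8 + r)/(-9 + r))*(11 + r²))
-7*K(-47) = -7*(-1744 - 152*(-47)² + 15*(-47)³ + 173*(-47))/(-9 - 47) = -7*(-1744 - 152*2209 + 15*(-103823) - 8131)/(-56) = -(-1)*(-1744 - 335768 - 1557345 - 8131)/8 = -(-1)*(-1902988)/8 = -7*475747/14 = -475747/2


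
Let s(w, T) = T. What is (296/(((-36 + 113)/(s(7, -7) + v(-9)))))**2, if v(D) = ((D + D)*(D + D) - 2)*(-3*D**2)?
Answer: 10949375112256/121 ≈ 9.0491e+10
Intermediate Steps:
v(D) = -3*D**2*(-2 + 4*D**2) (v(D) = ((2*D)*(2*D) - 2)*(-3*D**2) = (4*D**2 - 2)*(-3*D**2) = (-2 + 4*D**2)*(-3*D**2) = -3*D**2*(-2 + 4*D**2))
(296/(((-36 + 113)/(s(7, -7) + v(-9)))))**2 = (296/(((-36 + 113)/(-7 + (-9)**2*(6 - 12*(-9)**2)))))**2 = (296/((77/(-7 + 81*(6 - 12*81)))))**2 = (296/((77/(-7 + 81*(6 - 972)))))**2 = (296/((77/(-7 + 81*(-966)))))**2 = (296/((77/(-7 - 78246))))**2 = (296/((77/(-78253))))**2 = (296/((77*(-1/78253))))**2 = (296/(-11/11179))**2 = (296*(-11179/11))**2 = (-3308984/11)**2 = 10949375112256/121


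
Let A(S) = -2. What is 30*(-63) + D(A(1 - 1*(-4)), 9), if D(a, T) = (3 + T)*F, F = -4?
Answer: -1938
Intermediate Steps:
D(a, T) = -12 - 4*T (D(a, T) = (3 + T)*(-4) = -12 - 4*T)
30*(-63) + D(A(1 - 1*(-4)), 9) = 30*(-63) + (-12 - 4*9) = -1890 + (-12 - 36) = -1890 - 48 = -1938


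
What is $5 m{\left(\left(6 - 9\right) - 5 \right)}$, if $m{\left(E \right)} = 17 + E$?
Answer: $45$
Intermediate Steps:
$5 m{\left(\left(6 - 9\right) - 5 \right)} = 5 \left(17 + \left(\left(6 - 9\right) - 5\right)\right) = 5 \left(17 - 8\right) = 5 \cdot 9 = 45$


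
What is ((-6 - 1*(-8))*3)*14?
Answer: 84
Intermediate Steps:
((-6 - 1*(-8))*3)*14 = ((-6 + 8)*3)*14 = (2*3)*14 = 6*14 = 84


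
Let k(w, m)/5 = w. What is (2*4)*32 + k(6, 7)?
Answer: 286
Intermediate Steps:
k(w, m) = 5*w
(2*4)*32 + k(6, 7) = (2*4)*32 + 5*6 = 8*32 + 30 = 256 + 30 = 286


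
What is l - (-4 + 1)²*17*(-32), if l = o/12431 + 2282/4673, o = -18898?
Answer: 284349005636/58090063 ≈ 4895.0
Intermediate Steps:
l = -59942812/58090063 (l = -18898/12431 + 2282/4673 = -59942812/58090063 ≈ -1.0319)
l - (-4 + 1)²*17*(-32) = -59942812/58090063 - (-4 + 1)²*17*(-32) = -59942812/58090063 - (-3)²*17*(-32) = -59942812/58090063 - 9*17*(-32) = -59942812/58090063 - 153*(-32) = -59942812/58090063 - 1*(-4896) = -59942812/58090063 + 4896 = 284349005636/58090063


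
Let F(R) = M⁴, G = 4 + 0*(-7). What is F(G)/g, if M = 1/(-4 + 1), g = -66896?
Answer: -1/5418576 ≈ -1.8455e-7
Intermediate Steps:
G = 4 (G = 4 + 0 = 4)
M = -⅓ (M = 1/(-3) = -⅓ ≈ -0.33333)
F(R) = 1/81 (F(R) = (-⅓)⁴ = 1/81)
F(G)/g = (1/81)/(-66896) = (1/81)*(-1/66896) = -1/5418576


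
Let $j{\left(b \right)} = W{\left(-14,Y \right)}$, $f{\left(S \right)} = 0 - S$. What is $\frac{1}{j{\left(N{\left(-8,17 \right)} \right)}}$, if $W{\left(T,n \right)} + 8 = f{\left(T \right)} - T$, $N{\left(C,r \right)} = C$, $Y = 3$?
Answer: $\frac{1}{20} \approx 0.05$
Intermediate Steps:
$f{\left(S \right)} = - S$
$W{\left(T,n \right)} = -8 - 2 T$
$j{\left(b \right)} = 20$ ($j{\left(b \right)} = -8 - -28 = -8 + 28 = 20$)
$\frac{1}{j{\left(N{\left(-8,17 \right)} \right)}} = \frac{1}{20}$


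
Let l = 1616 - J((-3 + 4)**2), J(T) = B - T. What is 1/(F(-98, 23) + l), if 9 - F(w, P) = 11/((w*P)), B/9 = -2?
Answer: 2254/3705587 ≈ 0.00060827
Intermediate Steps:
B = -18 (B = 9*(-2) = -18)
F(w, P) = 9 - 11/(P*w) (F(w, P) = 9 - 11/(w*P) = 9 - 11/(P*w))
J(T) = -18 - T
l = 1635 (l = 1616 - (-18 - (-3 + 4)**2) = 1616 - (-18 - 1*1**2) = 1616 - (-18 - 1*1) = 1616 - (-18 - 1) = 1616 - 1*(-19) = 1616 + 19 = 1635)
1/(F(-98, 23) + l) = 1/((9 - 11/(23*(-98))) + 1635) = 1/((9 - 11*1/23*(-1/98)) + 1635) = 1/((9 + 11/2254) + 1635) = 1/(20297/2254 + 1635) = 1/(3705587/2254) = 2254/3705587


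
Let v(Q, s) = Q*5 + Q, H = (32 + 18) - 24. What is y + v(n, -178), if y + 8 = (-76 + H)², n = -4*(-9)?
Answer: 2708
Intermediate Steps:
n = 36
H = 26 (H = 50 - 24 = 26)
v(Q, s) = 6*Q (v(Q, s) = 5*Q + Q = 6*Q)
y = 2492 (y = -8 + (-76 + 26)² = -8 + (-50)² = -8 + 2500 = 2492)
y + v(n, -178) = 2492 + 6*36 = 2492 + 216 = 2708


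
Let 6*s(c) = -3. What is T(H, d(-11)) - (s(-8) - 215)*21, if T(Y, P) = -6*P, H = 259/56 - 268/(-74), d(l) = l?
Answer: 9183/2 ≈ 4591.5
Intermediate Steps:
s(c) = -½ (s(c) = (⅙)*(-3) = -½)
H = 2441/296 (H = 259*(1/56) - 268*(-1/74) = 37/8 + 134/37 = 2441/296 ≈ 8.2466)
T(H, d(-11)) - (s(-8) - 215)*21 = -6*(-11) - (-½ - 215)*21 = 66 - (-431)*21/2 = 66 - 1*(-9051/2) = 66 + 9051/2 = 9183/2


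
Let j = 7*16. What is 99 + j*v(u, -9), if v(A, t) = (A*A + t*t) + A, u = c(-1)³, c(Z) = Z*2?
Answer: 15443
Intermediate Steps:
c(Z) = 2*Z
u = -8 (u = (2*(-1))³ = (-2)³ = -8)
v(A, t) = A + A² + t² (v(A, t) = (A² + t²) + A = A + A² + t²)
j = 112
99 + j*v(u, -9) = 99 + 112*(-8 + (-8)² + (-9)²) = 99 + 112*(-8 + 64 + 81) = 99 + 112*137 = 99 + 15344 = 15443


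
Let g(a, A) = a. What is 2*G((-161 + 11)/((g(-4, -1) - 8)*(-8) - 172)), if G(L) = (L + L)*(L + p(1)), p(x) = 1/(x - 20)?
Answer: 5475/361 ≈ 15.166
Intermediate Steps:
p(x) = 1/(-20 + x)
G(L) = 2*L*(-1/19 + L) (G(L) = (L + L)*(L + 1/(-20 + 1)) = (2*L)*(L + 1/(-19)) = (2*L)*(L - 1/19) = (2*L)*(-1/19 + L) = 2*L*(-1/19 + L))
2*G((-161 + 11)/((g(-4, -1) - 8)*(-8) - 172)) = 2*(2*((-161 + 11)/((-4 - 8)*(-8) - 172))*(-1 + 19*((-161 + 11)/((-4 - 8)*(-8) - 172)))/19) = 2*(2*(-150/(-12*(-8) - 172))*(-1 + 19*(-150/(-12*(-8) - 172)))/19) = 2*(2*(-150/(96 - 172))*(-1 + 19*(-150/(96 - 172)))/19) = 2*(2*(-150/(-76))*(-1 + 19*(-150/(-76)))/19) = 2*(2*(-150*(-1/76))*(-1 + 19*(-150*(-1/76)))/19) = 2*((2/19)*(75/38)*(-1 + 19*(75/38))) = 2*((2/19)*(75/38)*(-1 + 75/2)) = 2*((2/19)*(75/38)*(73/2)) = 2*(5475/722) = 5475/361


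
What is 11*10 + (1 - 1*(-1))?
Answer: 112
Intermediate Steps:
11*10 + (1 - 1*(-1)) = 110 + (1 + 1) = 110 + 2 = 112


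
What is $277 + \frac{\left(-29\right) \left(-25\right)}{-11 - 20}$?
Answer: $\frac{7862}{31} \approx 253.61$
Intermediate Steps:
$277 + \frac{\left(-29\right) \left(-25\right)}{-11 - 20} = 277 + \frac{725}{-31} = 277 + 725 \left(- \frac{1}{31}\right) = 277 - \frac{725}{31} = \frac{7862}{31}$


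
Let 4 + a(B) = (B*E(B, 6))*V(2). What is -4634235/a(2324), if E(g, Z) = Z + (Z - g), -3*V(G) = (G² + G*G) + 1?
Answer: -926847/3223852 ≈ -0.28750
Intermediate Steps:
V(G) = -⅓ - 2*G²/3 (V(G) = -((G² + G*G) + 1)/3 = -((G² + G²) + 1)/3 = -(2*G² + 1)/3 = -(1 + 2*G²)/3 = -⅓ - 2*G²/3)
E(g, Z) = -g + 2*Z
a(B) = -4 - 3*B*(12 - B) (a(B) = -4 + (B*(-B + 2*6))*(-⅓ - ⅔*2²) = -4 + (B*(-B + 12))*(-⅓ - ⅔*4) = -4 + (B*(12 - B))*(-⅓ - 8/3) = -4 + (B*(12 - B))*(-3) = -4 - 3*B*(12 - B))
-4634235/a(2324) = -4634235/(-4 + 3*2324*(-12 + 2324)) = -4634235/(-4 + 3*2324*2312) = -4634235/(-4 + 16119264) = -4634235/16119260 = -4634235*1/16119260 = -926847/3223852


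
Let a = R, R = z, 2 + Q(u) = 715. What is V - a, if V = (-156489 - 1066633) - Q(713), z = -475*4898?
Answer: 1102715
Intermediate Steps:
Q(u) = 713 (Q(u) = -2 + 715 = 713)
z = -2326550
V = -1223835 (V = (-156489 - 1066633) - 1*713 = -1223122 - 713 = -1223835)
R = -2326550
a = -2326550
V - a = -1223835 - 1*(-2326550) = -1223835 + 2326550 = 1102715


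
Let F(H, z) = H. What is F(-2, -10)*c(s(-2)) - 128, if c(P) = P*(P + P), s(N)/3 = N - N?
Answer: -128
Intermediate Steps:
s(N) = 0 (s(N) = 3*(N - N) = 3*0 = 0)
c(P) = 2*P² (c(P) = P*(2*P) = 2*P²)
F(-2, -10)*c(s(-2)) - 128 = -4*0² - 128 = -4*0 - 128 = -2*0 - 128 = 0 - 128 = -128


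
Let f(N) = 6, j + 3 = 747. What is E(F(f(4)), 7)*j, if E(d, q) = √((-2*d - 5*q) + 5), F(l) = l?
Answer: 744*I*√42 ≈ 4821.7*I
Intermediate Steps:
j = 744 (j = -3 + 747 = 744)
E(d, q) = √(5 - 5*q - 2*d) (E(d, q) = √((-5*q - 2*d) + 5) = √(5 - 5*q - 2*d))
E(F(f(4)), 7)*j = √(5 - 5*7 - 2*6)*744 = √(5 - 35 - 12)*744 = √(-42)*744 = (I*√42)*744 = 744*I*√42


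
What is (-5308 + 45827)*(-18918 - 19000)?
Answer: -1536399442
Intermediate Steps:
(-5308 + 45827)*(-18918 - 19000) = 40519*(-37918) = -1536399442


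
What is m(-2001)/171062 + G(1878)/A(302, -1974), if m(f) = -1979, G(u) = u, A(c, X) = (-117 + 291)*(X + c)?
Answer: -74750079/4147227128 ≈ -0.018024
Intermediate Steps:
A(c, X) = 174*X + 174*c (A(c, X) = 174*(X + c) = 174*X + 174*c)
m(-2001)/171062 + G(1878)/A(302, -1974) = -1979/171062 + 1878/(174*(-1974) + 174*302) = -1979*1/171062 + 1878/(-343476 + 52548) = -1979/171062 + 1878/(-290928) = -1979/171062 + 1878*(-1/290928) = -1979/171062 - 313/48488 = -74750079/4147227128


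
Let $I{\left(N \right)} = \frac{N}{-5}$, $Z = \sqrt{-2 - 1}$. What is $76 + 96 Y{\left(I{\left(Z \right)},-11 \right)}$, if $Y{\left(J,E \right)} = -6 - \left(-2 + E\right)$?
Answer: $748$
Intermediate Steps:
$Z = i \sqrt{3}$ ($Z = \sqrt{-3} = i \sqrt{3} \approx 1.732 i$)
$I{\left(N \right)} = - \frac{N}{5}$ ($I{\left(N \right)} = N \left(- \frac{1}{5}\right) = - \frac{N}{5}$)
$Y{\left(J,E \right)} = -4 - E$ ($Y{\left(J,E \right)} = -6 - \left(-2 + E\right) = -4 - E$)
$76 + 96 Y{\left(I{\left(Z \right)},-11 \right)} = 76 + 96 \left(-4 - -11\right) = 76 + 96 \left(-4 + 11\right) = 76 + 96 \cdot 7 = 76 + 672 = 748$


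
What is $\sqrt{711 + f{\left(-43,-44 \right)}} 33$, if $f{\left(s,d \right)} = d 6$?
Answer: $33 \sqrt{447} \approx 697.7$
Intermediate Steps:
$f{\left(s,d \right)} = 6 d$
$\sqrt{711 + f{\left(-43,-44 \right)}} 33 = \sqrt{711 + 6 \left(-44\right)} 33 = \sqrt{711 - 264} \cdot 33 = \sqrt{447} \cdot 33 = 33 \sqrt{447}$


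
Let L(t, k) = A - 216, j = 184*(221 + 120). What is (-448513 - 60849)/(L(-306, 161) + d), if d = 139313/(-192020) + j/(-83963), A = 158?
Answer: 746566107234920/87168600489 ≈ 8564.6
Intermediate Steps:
j = 62744 (j = 184*341 = 62744)
L(t, k) = -58 (L(t, k) = 158 - 216 = -58)
d = -2158658209/1465688660 (d = 139313/(-192020) + 62744/(-83963) = 139313*(-1/192020) + 62744*(-1/83963) = -139313/192020 - 5704/7633 = -2158658209/1465688660 ≈ -1.4728)
(-448513 - 60849)/(L(-306, 161) + d) = (-448513 - 60849)/(-58 - 2158658209/1465688660) = -509362/(-87168600489/1465688660) = -509362*(-1465688660/87168600489) = 746566107234920/87168600489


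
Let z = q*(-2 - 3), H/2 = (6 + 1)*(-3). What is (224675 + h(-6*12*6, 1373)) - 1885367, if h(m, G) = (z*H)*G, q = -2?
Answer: -2237352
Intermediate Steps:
H = -42 (H = 2*((6 + 1)*(-3)) = 2*(7*(-3)) = 2*(-21) = -42)
z = 10 (z = -2*(-2 - 3) = -2*(-5) = 10)
h(m, G) = -420*G (h(m, G) = (10*(-42))*G = -420*G)
(224675 + h(-6*12*6, 1373)) - 1885367 = (224675 - 420*1373) - 1885367 = (224675 - 576660) - 1885367 = -351985 - 1885367 = -2237352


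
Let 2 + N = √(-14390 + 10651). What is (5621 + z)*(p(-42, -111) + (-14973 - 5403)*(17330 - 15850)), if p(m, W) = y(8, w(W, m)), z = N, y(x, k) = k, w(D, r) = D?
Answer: -169449884829 - 30156591*I*√3739 ≈ -1.6945e+11 - 1.844e+9*I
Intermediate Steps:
N = -2 + I*√3739 (N = -2 + √(-14390 + 10651) = -2 + √(-3739) = -2 + I*√3739 ≈ -2.0 + 61.147*I)
z = -2 + I*√3739 ≈ -2.0 + 61.147*I
p(m, W) = W
(5621 + z)*(p(-42, -111) + (-14973 - 5403)*(17330 - 15850)) = (5621 + (-2 + I*√3739))*(-111 + (-14973 - 5403)*(17330 - 15850)) = (5619 + I*√3739)*(-111 - 20376*1480) = (5619 + I*√3739)*(-111 - 30156480) = (5619 + I*√3739)*(-30156591) = -169449884829 - 30156591*I*√3739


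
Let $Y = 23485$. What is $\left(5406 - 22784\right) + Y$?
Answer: $6107$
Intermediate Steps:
$\left(5406 - 22784\right) + Y = \left(5406 - 22784\right) + 23485 = -17378 + 23485 = 6107$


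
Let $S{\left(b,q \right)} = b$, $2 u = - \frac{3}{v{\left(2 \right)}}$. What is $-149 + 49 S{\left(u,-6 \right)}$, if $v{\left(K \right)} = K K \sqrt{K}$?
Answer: $-149 - \frac{147 \sqrt{2}}{16} \approx -161.99$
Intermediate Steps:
$v{\left(K \right)} = K^{\frac{5}{2}}$ ($v{\left(K \right)} = K^{2} \sqrt{K} = K^{\frac{5}{2}}$)
$u = - \frac{3 \sqrt{2}}{16}$ ($u = \frac{\left(-3\right) \frac{1}{2^{\frac{5}{2}}}}{2} = \frac{\left(-3\right) \frac{1}{4 \sqrt{2}}}{2} = \frac{\left(-3\right) \frac{\sqrt{2}}{8}}{2} = \frac{\left(- \frac{3}{8}\right) \sqrt{2}}{2} = - \frac{3 \sqrt{2}}{16} \approx -0.26516$)
$-149 + 49 S{\left(u,-6 \right)} = -149 + 49 \left(- \frac{3 \sqrt{2}}{16}\right) = -149 - \frac{147 \sqrt{2}}{16}$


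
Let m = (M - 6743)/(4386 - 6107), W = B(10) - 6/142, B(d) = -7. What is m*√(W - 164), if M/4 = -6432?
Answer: 129884*I*√53889/122191 ≈ 246.76*I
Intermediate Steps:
M = -25728 (M = 4*(-6432) = -25728)
W = -500/71 (W = -7 - 6/142 = -7 - 6*1/142 = -7 - 3/71 = -500/71 ≈ -7.0423)
m = 32471/1721 (m = (-25728 - 6743)/(4386 - 6107) = -32471/(-1721) = -32471*(-1/1721) = 32471/1721 ≈ 18.868)
m*√(W - 164) = 32471*√(-500/71 - 164)/1721 = 32471*√(-12144/71)/1721 = 32471*(4*I*√53889/71)/1721 = 129884*I*√53889/122191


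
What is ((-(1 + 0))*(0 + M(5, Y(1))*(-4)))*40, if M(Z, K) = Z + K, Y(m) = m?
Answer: 960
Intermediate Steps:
M(Z, K) = K + Z
((-(1 + 0))*(0 + M(5, Y(1))*(-4)))*40 = ((-(1 + 0))*(0 + (1 + 5)*(-4)))*40 = ((-1*1)*(0 + 6*(-4)))*40 = -(0 - 24)*40 = -1*(-24)*40 = 24*40 = 960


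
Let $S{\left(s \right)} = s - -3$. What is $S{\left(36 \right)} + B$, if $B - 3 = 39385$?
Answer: $39427$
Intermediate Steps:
$B = 39388$ ($B = 3 + 39385 = 39388$)
$S{\left(s \right)} = 3 + s$ ($S{\left(s \right)} = s + 3 = 3 + s$)
$S{\left(36 \right)} + B = \left(3 + 36\right) + 39388 = 39 + 39388 = 39427$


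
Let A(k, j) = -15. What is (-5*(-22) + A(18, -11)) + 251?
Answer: 346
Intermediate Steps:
(-5*(-22) + A(18, -11)) + 251 = (-5*(-22) - 15) + 251 = (110 - 15) + 251 = 95 + 251 = 346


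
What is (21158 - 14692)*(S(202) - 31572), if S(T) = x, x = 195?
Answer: -202883682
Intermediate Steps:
S(T) = 195
(21158 - 14692)*(S(202) - 31572) = (21158 - 14692)*(195 - 31572) = 6466*(-31377) = -202883682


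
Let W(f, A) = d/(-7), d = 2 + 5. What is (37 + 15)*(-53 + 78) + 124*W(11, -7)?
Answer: 1176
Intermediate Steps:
d = 7
W(f, A) = -1 (W(f, A) = 7/(-7) = 7*(-1/7) = -1)
(37 + 15)*(-53 + 78) + 124*W(11, -7) = (37 + 15)*(-53 + 78) + 124*(-1) = 52*25 - 124 = 1300 - 124 = 1176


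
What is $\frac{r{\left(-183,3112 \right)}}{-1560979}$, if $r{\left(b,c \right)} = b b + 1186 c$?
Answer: $- \frac{3724321}{1560979} \approx -2.3859$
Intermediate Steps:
$r{\left(b,c \right)} = b^{2} + 1186 c$
$\frac{r{\left(-183,3112 \right)}}{-1560979} = \frac{\left(-183\right)^{2} + 1186 \cdot 3112}{-1560979} = \left(33489 + 3690832\right) \left(- \frac{1}{1560979}\right) = 3724321 \left(- \frac{1}{1560979}\right) = - \frac{3724321}{1560979}$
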